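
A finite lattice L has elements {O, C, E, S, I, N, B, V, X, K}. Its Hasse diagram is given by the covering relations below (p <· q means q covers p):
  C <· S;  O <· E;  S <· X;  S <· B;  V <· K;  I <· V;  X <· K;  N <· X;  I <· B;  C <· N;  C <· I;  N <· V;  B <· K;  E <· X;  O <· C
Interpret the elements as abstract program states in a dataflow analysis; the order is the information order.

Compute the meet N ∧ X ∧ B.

C

Common lower bounds of {N, X, B}: C, O.
The greatest among these is C.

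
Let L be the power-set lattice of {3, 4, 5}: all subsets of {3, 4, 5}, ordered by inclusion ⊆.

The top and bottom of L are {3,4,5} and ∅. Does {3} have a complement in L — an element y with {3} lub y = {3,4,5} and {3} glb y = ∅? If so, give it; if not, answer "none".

Need y with {3} ∨ y = {3,4,5} and {3} ∧ y = ∅.
Checking each element gives: {4,5}.

{4,5}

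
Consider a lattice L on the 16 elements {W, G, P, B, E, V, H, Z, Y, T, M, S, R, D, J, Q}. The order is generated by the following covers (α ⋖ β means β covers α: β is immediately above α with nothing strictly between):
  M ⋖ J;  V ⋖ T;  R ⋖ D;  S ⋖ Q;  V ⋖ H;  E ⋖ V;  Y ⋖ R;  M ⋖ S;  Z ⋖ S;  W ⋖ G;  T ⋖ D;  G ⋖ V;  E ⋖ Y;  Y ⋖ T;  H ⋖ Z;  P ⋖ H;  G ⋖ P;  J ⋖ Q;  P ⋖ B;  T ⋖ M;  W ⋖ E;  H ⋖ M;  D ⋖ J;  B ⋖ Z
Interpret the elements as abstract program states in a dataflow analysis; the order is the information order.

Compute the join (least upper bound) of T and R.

D

Common upper bounds of {T, R}: D, J, Q.
The least among these is D.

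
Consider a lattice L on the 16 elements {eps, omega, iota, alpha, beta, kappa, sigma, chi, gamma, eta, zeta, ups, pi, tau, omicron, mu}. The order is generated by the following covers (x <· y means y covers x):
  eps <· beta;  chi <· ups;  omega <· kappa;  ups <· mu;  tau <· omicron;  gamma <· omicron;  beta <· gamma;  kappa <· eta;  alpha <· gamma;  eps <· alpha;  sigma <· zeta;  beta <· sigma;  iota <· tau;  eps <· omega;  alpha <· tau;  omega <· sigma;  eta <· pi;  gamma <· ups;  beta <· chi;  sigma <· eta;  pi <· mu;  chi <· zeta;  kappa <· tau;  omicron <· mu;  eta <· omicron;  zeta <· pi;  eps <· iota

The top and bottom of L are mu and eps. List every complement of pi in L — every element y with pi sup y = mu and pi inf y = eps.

alpha, iota

Need y with pi ∨ y = mu and pi ∧ y = eps.
Checking each element gives: alpha, iota.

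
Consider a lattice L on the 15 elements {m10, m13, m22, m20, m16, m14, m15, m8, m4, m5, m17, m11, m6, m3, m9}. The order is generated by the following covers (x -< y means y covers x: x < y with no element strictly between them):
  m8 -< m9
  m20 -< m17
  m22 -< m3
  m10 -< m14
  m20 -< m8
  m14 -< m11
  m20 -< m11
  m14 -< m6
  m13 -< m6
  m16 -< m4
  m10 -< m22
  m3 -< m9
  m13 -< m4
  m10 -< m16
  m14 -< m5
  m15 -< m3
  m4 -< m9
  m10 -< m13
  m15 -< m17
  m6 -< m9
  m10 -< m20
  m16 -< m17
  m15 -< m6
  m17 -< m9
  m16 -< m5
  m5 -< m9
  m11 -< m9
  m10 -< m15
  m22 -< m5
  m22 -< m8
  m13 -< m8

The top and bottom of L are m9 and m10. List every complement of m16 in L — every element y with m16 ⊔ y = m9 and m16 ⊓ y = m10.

m11, m3, m6, m8

Need y with m16 ∨ y = m9 and m16 ∧ y = m10.
Checking each element gives: m11, m3, m6, m8.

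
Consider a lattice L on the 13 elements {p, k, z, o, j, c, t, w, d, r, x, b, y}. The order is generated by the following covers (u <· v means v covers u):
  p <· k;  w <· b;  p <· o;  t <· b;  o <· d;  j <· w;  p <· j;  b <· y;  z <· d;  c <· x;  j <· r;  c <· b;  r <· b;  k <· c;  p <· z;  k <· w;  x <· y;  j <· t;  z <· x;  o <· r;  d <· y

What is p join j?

j

Common upper bounds of {p, j}: b, j, r, t, w, y.
The least among these is j.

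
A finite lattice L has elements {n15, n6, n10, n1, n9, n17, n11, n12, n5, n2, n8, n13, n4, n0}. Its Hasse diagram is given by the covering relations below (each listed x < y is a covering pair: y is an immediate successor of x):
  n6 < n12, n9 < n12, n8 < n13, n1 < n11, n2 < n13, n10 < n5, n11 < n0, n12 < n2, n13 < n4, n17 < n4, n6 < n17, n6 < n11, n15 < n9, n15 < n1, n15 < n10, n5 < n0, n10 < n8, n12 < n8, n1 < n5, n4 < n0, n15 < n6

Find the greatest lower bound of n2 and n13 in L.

Common lower bounds of {n2, n13}: n12, n15, n2, n6, n9.
The greatest among these is n2.

n2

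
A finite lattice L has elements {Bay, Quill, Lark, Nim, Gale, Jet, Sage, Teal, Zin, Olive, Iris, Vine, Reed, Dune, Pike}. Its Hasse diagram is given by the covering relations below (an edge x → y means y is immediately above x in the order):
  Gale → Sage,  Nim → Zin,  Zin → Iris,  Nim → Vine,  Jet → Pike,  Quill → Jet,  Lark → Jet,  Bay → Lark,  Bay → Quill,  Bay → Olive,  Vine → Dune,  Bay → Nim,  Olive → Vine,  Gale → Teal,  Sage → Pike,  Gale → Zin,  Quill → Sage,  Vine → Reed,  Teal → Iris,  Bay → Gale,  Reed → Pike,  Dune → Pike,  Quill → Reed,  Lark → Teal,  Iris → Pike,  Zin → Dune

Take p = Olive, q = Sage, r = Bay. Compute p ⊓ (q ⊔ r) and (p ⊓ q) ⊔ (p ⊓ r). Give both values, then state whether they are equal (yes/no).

q ⊔ r = Sage, so p ⊓ (q ⊔ r) = Olive ⊓ Sage = Bay.
p ⊓ q = Bay and p ⊓ r = Bay, so (p ⊓ q) ⊔ (p ⊓ r) = Bay ⊔ Bay = Bay.
Equal: yes.

Bay; Bay; yes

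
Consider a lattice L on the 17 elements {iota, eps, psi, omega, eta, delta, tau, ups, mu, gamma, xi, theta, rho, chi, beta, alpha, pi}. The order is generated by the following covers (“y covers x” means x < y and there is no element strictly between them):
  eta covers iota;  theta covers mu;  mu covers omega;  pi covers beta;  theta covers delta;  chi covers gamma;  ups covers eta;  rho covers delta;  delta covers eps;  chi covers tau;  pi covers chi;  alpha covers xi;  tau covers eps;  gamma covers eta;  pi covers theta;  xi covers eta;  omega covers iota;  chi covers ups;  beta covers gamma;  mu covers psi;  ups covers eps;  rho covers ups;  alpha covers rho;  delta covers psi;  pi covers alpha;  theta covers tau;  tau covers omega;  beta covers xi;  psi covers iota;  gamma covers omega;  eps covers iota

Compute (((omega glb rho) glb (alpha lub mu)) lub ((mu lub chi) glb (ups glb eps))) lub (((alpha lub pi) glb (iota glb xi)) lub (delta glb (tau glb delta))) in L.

eps

omega ∧ rho = iota
alpha ∨ mu = pi
iota ∧ pi = iota
mu ∨ chi = pi
ups ∧ eps = eps
pi ∧ eps = eps
iota ∨ eps = eps
alpha ∨ pi = pi
iota ∧ xi = iota
pi ∧ iota = iota
tau ∧ delta = eps
delta ∧ eps = eps
iota ∨ eps = eps
eps ∨ eps = eps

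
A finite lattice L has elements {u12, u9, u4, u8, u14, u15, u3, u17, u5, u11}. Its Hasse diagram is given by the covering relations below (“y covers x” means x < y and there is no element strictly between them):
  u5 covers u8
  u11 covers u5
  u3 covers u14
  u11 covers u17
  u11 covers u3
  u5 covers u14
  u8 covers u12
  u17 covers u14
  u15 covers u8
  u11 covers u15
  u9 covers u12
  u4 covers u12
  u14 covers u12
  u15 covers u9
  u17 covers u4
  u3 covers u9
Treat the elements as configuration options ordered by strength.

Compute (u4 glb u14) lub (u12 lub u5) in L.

u4 ∧ u14 = u12
u12 ∨ u5 = u5
u12 ∨ u5 = u5

u5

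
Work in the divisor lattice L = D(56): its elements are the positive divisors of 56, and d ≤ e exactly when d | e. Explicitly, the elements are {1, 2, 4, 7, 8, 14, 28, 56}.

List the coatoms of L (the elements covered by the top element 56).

28, 8

The coatoms are exactly the elements covered by 56: 28, 8.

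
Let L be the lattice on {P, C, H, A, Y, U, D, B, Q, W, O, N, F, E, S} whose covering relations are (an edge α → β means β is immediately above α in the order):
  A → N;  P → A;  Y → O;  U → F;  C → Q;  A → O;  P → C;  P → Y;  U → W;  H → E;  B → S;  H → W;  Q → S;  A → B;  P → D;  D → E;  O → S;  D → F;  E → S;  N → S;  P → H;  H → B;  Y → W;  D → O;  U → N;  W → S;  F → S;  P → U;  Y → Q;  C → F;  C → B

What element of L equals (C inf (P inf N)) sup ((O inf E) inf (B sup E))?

D

P ∧ N = P
C ∧ P = P
O ∧ E = D
B ∨ E = S
D ∧ S = D
P ∨ D = D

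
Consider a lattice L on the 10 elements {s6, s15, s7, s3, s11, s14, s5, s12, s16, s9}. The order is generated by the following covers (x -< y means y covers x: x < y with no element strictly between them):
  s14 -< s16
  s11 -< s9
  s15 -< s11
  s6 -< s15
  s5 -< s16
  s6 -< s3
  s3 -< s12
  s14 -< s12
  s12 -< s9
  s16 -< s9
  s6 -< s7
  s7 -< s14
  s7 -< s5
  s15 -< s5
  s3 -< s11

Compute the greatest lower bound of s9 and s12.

Common lower bounds of {s9, s12}: s12, s14, s3, s6, s7.
The greatest among these is s12.

s12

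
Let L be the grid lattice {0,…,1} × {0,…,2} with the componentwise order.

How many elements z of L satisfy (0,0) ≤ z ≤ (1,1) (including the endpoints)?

4

The interval [(0,0), (1,1)] = {(0,0), (0,1), (1,0), (1,1)}, which has 4 elements.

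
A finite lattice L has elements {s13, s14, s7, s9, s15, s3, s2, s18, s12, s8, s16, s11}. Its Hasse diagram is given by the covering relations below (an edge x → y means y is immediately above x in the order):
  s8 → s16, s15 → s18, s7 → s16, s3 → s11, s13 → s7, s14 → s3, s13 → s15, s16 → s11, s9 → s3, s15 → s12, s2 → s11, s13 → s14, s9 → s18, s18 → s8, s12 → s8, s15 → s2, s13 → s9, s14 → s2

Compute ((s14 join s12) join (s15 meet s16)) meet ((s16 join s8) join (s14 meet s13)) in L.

s14 ∨ s12 = s11
s15 ∧ s16 = s15
s11 ∨ s15 = s11
s16 ∨ s8 = s16
s14 ∧ s13 = s13
s16 ∨ s13 = s16
s11 ∧ s16 = s16

s16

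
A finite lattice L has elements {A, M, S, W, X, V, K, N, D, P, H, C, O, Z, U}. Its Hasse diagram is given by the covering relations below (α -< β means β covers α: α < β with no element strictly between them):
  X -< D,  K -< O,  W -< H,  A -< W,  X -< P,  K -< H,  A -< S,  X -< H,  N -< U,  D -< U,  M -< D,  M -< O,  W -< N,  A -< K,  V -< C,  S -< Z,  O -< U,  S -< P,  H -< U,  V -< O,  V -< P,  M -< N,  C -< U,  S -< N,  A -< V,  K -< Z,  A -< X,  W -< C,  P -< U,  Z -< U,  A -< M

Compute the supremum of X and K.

Common upper bounds of {X, K}: H, U.
The least among these is H.

H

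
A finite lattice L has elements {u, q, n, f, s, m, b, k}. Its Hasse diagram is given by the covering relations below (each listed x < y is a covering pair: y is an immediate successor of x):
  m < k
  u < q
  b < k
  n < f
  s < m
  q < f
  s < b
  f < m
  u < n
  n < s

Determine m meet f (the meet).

Common lower bounds of {m, f}: f, n, q, u.
The greatest among these is f.

f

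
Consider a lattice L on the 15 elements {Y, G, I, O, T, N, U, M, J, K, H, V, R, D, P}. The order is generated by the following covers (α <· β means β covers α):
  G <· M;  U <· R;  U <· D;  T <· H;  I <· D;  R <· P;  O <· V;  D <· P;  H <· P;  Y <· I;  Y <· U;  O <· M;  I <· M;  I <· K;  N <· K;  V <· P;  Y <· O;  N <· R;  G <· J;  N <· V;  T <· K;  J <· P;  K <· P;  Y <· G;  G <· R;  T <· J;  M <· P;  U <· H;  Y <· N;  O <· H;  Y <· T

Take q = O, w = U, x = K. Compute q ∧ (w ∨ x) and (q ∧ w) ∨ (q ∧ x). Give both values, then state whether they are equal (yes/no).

w ∨ x = P, so q ∧ (w ∨ x) = O ∧ P = O.
q ∧ w = Y and q ∧ x = Y, so (q ∧ w) ∨ (q ∧ x) = Y ∨ Y = Y.
Equal: no.

O; Y; no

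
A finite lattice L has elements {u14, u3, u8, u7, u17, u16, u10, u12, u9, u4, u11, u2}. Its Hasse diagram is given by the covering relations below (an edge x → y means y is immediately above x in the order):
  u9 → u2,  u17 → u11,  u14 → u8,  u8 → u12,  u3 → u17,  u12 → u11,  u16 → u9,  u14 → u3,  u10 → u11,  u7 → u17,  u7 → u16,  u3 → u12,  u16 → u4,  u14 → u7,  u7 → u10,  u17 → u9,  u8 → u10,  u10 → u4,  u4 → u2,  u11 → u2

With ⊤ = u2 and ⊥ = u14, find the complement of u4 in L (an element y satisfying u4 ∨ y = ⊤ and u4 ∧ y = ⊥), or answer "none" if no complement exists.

u3

Need y with u4 ∨ y = u2 and u4 ∧ y = u14.
Checking each element gives: u3.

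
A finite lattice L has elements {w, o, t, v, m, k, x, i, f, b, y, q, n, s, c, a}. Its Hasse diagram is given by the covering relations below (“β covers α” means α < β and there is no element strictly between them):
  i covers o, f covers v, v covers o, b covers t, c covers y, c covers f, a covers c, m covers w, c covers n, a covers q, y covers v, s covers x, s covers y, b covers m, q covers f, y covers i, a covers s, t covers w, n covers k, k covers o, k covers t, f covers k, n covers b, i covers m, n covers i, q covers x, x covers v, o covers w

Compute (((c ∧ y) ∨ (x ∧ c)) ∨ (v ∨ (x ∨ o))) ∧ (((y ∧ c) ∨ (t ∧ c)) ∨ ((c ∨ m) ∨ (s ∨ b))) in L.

c ∧ y = y
x ∧ c = v
y ∨ v = y
x ∨ o = x
v ∨ x = x
y ∨ x = s
y ∧ c = y
t ∧ c = t
y ∨ t = c
c ∨ m = c
s ∨ b = a
c ∨ a = a
c ∨ a = a
s ∧ a = s

s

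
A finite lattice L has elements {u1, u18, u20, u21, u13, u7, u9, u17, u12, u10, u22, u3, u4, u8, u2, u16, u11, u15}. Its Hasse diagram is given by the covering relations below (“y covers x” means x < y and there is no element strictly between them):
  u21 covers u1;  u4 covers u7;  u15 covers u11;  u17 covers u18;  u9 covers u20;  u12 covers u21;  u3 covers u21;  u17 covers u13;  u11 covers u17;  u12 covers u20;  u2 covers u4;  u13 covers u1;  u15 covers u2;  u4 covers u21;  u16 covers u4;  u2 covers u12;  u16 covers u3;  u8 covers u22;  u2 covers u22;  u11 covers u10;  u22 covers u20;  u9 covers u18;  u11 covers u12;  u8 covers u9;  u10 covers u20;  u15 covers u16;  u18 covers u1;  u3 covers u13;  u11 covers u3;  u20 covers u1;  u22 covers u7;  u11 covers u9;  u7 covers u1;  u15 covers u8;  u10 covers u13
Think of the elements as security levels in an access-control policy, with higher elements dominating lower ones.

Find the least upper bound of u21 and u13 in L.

Common upper bounds of {u21, u13}: u11, u15, u16, u3.
The least among these is u3.

u3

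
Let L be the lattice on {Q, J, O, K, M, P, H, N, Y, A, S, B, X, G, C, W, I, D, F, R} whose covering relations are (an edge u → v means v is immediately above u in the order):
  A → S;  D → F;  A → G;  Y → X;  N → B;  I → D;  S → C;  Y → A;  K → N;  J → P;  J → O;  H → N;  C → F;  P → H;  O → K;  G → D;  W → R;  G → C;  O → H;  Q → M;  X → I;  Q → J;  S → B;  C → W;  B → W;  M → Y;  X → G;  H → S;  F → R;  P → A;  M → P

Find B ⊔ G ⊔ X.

Common upper bounds of {B, G, X}: R, W.
The least among these is W.

W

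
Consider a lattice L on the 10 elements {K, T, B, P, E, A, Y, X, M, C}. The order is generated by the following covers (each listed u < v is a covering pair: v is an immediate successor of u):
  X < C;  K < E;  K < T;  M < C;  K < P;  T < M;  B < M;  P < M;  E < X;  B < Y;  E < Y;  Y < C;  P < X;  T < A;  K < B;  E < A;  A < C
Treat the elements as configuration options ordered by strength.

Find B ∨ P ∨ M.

M

Common upper bounds of {B, P, M}: C, M.
The least among these is M.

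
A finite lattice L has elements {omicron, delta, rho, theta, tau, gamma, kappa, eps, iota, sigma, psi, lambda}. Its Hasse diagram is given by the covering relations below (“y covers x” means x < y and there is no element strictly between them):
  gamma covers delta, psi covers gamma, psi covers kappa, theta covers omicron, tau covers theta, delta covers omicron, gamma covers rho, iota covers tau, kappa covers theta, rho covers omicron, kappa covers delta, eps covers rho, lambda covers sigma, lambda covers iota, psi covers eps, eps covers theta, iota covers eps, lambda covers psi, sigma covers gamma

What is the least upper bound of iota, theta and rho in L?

Common upper bounds of {iota, theta, rho}: iota, lambda.
The least among these is iota.

iota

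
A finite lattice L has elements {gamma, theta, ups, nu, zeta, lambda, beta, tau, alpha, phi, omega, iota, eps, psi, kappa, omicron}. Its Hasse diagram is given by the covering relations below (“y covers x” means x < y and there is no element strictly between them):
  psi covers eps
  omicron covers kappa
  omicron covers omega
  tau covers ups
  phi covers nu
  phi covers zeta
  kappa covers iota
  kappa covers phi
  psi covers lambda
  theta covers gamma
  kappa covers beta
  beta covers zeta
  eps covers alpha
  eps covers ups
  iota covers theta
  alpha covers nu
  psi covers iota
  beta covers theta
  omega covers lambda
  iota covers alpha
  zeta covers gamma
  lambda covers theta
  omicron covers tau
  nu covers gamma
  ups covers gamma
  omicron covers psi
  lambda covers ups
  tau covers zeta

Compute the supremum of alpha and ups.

Common upper bounds of {alpha, ups}: eps, omicron, psi.
The least among these is eps.

eps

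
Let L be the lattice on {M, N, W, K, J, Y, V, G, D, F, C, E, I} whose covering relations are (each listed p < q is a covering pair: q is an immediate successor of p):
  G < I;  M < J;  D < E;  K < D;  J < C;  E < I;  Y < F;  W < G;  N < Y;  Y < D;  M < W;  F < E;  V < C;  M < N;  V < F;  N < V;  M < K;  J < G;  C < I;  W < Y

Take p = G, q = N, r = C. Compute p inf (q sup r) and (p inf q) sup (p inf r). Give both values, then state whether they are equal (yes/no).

J; J; yes

q sup r = C, so p inf (q sup r) = G inf C = J.
p inf q = M and p inf r = J, so (p inf q) sup (p inf r) = M sup J = J.
Equal: yes.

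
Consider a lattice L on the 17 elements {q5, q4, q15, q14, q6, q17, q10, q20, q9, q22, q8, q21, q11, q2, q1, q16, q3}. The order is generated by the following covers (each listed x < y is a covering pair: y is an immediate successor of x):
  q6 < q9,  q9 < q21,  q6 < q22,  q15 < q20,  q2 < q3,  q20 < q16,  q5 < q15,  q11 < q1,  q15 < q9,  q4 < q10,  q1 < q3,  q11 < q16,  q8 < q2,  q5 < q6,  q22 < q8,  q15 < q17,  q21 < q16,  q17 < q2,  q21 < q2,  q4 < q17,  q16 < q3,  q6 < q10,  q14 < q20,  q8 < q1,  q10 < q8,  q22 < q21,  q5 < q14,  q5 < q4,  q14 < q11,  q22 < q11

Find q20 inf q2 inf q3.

Common lower bounds of {q20, q2, q3}: q15, q5.
The greatest among these is q15.

q15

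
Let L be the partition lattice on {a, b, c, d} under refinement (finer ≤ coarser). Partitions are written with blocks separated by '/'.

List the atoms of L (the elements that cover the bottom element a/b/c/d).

The atoms are exactly the elements that cover a/b/c/d: a/b/cd, a/bc/d, a/bd/c, ab/c/d, ac/b/d, ad/b/c.

a/b/cd, a/bc/d, a/bd/c, ab/c/d, ac/b/d, ad/b/c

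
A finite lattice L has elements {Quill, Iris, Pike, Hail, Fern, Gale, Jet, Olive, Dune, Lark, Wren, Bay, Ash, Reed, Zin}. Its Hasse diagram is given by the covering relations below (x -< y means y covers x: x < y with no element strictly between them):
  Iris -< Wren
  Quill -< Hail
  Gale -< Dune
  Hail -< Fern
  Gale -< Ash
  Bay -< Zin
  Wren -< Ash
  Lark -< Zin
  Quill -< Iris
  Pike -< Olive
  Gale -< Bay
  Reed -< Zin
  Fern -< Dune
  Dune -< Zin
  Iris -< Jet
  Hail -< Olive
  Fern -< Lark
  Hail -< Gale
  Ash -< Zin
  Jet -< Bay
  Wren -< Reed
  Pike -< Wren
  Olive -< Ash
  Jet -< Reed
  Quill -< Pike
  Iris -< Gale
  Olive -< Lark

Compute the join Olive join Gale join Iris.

Common upper bounds of {Olive, Gale, Iris}: Ash, Zin.
The least among these is Ash.

Ash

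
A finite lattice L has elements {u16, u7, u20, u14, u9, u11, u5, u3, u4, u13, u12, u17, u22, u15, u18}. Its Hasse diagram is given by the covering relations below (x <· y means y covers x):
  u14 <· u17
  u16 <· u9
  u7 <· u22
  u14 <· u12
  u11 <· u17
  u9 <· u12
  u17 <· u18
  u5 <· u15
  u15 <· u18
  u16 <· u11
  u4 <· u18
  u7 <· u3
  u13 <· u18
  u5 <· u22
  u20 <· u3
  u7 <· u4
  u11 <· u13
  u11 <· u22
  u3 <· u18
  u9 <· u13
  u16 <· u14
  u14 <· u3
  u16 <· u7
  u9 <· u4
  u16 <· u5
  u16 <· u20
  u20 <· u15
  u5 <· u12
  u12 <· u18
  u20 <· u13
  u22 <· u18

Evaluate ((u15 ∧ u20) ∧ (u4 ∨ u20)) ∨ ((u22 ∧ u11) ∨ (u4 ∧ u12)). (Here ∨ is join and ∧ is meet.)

u13

u15 ∧ u20 = u20
u4 ∨ u20 = u18
u20 ∧ u18 = u20
u22 ∧ u11 = u11
u4 ∧ u12 = u9
u11 ∨ u9 = u13
u20 ∨ u13 = u13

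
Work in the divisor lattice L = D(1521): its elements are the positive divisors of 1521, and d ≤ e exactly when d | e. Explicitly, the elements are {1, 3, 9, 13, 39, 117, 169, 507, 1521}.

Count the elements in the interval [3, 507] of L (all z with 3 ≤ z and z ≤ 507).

3

The interval [3, 507] = {3, 39, 507}, which has 3 elements.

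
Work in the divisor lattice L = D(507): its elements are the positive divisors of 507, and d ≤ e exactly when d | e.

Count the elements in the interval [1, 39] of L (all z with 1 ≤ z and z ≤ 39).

4

The interval [1, 39] = {1, 13, 3, 39}, which has 4 elements.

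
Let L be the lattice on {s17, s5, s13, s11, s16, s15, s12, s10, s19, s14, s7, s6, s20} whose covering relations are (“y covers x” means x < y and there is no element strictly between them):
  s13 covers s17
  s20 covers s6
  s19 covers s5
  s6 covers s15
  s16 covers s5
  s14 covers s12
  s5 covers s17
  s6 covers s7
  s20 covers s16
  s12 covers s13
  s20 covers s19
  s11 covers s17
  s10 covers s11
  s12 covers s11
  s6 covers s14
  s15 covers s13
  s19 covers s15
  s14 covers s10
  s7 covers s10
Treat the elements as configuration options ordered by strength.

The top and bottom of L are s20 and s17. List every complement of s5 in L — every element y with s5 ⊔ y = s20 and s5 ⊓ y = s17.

s10, s11, s12, s14, s6, s7

Need y with s5 ∨ y = s20 and s5 ∧ y = s17.
Checking each element gives: s10, s11, s12, s14, s6, s7.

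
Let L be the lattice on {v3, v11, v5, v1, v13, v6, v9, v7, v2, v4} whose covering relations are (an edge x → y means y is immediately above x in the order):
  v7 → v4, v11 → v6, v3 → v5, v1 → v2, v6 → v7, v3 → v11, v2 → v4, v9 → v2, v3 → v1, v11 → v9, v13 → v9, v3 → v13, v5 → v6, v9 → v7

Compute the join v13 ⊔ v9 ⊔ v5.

v7

Common upper bounds of {v13, v9, v5}: v4, v7.
The least among these is v7.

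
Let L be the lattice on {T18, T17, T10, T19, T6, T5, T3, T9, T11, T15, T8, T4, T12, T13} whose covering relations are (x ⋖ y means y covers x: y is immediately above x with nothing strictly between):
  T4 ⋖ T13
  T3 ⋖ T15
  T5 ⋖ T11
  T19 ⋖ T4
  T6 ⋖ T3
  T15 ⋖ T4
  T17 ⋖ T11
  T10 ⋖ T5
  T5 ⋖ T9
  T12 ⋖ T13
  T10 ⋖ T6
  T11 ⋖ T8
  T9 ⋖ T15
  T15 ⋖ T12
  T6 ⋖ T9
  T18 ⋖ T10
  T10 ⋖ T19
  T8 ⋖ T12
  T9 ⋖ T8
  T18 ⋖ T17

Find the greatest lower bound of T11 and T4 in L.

Common lower bounds of {T11, T4}: T10, T18, T5.
The greatest among these is T5.

T5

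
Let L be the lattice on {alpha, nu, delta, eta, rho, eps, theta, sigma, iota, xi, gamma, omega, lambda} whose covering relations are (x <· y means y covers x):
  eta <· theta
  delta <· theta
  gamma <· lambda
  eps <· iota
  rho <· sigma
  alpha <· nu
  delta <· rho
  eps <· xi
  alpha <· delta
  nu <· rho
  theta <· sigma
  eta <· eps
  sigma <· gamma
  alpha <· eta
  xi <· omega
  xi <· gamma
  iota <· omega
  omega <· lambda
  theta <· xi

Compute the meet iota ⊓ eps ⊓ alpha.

Common lower bounds of {iota, eps, alpha}: alpha.
The greatest among these is alpha.

alpha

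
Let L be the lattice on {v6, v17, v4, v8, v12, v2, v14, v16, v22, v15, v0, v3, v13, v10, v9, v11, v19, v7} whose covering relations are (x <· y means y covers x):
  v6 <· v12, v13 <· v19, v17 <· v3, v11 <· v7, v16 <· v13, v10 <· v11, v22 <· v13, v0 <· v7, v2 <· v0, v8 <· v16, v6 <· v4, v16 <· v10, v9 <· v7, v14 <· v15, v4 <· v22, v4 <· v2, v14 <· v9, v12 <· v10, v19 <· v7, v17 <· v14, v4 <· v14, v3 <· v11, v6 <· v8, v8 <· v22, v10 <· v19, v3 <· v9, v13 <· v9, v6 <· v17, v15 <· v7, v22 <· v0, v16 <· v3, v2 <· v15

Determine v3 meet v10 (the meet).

v16

Common lower bounds of {v3, v10}: v16, v6, v8.
The greatest among these is v16.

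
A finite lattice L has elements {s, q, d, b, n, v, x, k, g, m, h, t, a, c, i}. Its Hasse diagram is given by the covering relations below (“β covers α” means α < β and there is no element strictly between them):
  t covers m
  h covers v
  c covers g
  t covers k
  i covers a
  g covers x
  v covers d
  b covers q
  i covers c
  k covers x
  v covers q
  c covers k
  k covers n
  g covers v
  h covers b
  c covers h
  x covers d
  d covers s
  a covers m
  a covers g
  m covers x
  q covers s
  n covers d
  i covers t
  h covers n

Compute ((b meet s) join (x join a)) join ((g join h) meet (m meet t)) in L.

a

b ∧ s = s
x ∨ a = a
s ∨ a = a
g ∨ h = c
m ∧ t = m
c ∧ m = x
a ∨ x = a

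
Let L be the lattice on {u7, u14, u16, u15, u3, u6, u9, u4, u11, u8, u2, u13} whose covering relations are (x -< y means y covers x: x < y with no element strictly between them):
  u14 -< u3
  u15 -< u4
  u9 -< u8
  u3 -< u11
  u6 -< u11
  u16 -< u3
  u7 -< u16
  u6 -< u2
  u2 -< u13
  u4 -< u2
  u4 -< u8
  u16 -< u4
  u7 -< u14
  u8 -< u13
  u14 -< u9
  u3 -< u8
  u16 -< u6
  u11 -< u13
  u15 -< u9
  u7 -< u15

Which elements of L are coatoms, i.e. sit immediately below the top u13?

u11, u2, u8

The coatoms are exactly the elements covered by u13: u11, u2, u8.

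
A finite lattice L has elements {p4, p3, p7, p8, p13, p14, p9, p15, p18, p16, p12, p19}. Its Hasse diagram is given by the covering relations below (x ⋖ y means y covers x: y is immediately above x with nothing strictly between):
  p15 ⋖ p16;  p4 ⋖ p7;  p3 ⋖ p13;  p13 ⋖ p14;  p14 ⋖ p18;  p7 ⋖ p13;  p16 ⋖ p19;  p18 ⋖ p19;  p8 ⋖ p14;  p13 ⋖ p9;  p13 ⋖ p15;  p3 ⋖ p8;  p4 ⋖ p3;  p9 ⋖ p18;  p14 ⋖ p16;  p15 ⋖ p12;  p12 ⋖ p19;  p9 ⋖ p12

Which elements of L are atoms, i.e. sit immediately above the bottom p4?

The atoms are exactly the elements that cover p4: p3, p7.

p3, p7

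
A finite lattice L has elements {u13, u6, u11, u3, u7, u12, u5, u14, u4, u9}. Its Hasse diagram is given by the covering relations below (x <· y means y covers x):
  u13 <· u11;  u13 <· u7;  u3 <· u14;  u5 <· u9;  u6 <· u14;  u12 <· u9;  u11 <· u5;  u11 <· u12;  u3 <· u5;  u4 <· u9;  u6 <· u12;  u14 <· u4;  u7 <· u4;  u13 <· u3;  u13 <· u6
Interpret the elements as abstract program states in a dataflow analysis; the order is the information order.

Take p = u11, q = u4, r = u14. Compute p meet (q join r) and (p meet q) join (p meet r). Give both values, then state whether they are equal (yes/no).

q join r = u4, so p meet (q join r) = u11 meet u4 = u13.
p meet q = u13 and p meet r = u13, so (p meet q) join (p meet r) = u13 join u13 = u13.
Equal: yes.

u13; u13; yes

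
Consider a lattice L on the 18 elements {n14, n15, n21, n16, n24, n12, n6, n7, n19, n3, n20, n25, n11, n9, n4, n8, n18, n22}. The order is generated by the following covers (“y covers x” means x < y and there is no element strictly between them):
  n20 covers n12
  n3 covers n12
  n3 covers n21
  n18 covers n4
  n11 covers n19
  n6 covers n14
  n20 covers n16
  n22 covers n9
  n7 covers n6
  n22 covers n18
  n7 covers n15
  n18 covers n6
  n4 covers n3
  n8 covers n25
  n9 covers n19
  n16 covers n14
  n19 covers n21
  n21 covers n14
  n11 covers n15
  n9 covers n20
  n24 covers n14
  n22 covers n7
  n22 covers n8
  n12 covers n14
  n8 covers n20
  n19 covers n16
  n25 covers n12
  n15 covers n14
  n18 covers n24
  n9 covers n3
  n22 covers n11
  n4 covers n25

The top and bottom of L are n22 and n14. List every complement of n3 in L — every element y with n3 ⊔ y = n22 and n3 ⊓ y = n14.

Need y with n3 ∨ y = n22 and n3 ∧ y = n14.
Checking each element gives: n15, n7.

n15, n7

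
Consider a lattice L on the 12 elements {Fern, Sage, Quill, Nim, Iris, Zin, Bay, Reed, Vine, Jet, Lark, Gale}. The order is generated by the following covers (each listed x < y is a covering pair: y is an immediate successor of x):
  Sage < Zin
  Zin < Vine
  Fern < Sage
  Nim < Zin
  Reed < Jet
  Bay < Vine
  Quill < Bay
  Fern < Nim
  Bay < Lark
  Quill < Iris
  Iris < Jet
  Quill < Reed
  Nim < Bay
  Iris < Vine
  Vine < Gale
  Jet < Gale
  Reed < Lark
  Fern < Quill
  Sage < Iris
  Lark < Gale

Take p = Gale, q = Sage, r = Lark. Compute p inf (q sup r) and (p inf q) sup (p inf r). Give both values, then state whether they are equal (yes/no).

q sup r = Gale, so p inf (q sup r) = Gale inf Gale = Gale.
p inf q = Sage and p inf r = Lark, so (p inf q) sup (p inf r) = Sage sup Lark = Gale.
Equal: yes.

Gale; Gale; yes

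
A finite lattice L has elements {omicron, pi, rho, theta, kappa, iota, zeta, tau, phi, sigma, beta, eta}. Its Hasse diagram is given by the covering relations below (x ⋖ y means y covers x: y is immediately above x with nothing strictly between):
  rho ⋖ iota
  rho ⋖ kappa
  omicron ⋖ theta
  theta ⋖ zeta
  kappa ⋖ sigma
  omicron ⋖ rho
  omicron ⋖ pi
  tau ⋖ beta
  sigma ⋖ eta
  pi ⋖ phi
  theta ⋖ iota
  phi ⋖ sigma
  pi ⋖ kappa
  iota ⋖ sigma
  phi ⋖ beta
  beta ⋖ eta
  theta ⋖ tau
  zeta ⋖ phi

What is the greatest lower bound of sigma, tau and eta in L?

Common lower bounds of {sigma, tau, eta}: omicron, theta.
The greatest among these is theta.

theta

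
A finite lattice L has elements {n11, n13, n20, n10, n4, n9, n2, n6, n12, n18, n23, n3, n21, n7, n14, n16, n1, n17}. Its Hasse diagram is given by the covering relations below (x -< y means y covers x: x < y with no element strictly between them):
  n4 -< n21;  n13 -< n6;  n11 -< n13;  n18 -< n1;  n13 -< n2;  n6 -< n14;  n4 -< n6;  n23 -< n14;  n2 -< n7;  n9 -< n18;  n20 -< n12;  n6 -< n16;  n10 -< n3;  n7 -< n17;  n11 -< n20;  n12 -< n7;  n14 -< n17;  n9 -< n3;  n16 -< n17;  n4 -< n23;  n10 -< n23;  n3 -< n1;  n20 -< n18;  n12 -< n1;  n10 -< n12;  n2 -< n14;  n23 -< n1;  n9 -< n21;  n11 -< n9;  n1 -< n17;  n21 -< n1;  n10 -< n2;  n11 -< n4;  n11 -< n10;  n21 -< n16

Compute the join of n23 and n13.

n14

Common upper bounds of {n23, n13}: n14, n17.
The least among these is n14.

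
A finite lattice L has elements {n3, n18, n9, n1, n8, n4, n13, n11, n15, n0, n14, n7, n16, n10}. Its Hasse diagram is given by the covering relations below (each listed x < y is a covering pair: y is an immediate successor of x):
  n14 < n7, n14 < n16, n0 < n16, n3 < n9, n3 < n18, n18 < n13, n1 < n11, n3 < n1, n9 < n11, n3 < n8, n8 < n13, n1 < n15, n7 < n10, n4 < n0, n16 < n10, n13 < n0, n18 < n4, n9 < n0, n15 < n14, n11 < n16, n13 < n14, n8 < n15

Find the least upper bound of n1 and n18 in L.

Common upper bounds of {n1, n18}: n10, n14, n16, n7.
The least among these is n14.

n14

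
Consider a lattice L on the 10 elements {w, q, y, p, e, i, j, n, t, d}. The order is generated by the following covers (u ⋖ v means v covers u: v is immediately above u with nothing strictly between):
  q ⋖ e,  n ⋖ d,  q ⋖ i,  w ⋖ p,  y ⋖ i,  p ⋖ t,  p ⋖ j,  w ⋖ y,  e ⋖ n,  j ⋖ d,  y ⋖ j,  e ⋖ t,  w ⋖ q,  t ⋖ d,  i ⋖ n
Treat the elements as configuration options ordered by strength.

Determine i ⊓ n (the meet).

Common lower bounds of {i, n}: i, q, w, y.
The greatest among these is i.

i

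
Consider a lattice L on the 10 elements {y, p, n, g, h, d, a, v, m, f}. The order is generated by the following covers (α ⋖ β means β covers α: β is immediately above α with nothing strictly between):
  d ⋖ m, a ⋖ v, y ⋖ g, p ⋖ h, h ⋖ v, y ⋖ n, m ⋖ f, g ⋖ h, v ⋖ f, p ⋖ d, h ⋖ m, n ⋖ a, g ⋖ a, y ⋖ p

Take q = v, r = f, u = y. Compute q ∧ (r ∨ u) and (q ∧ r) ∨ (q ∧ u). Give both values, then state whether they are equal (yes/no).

r ∨ u = f, so q ∧ (r ∨ u) = v ∧ f = v.
q ∧ r = v and q ∧ u = y, so (q ∧ r) ∨ (q ∧ u) = v ∨ y = v.
Equal: yes.

v; v; yes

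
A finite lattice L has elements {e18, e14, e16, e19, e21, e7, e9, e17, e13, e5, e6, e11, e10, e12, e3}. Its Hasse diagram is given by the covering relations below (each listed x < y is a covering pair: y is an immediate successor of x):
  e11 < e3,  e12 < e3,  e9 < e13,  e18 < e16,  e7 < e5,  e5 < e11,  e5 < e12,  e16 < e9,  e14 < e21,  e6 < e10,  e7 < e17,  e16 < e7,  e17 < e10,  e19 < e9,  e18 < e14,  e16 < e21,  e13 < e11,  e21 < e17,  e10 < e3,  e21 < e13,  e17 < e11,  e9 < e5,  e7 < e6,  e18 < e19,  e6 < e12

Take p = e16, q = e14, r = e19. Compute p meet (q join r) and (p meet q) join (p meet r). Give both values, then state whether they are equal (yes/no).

e16; e18; no

q join r = e13, so p meet (q join r) = e16 meet e13 = e16.
p meet q = e18 and p meet r = e18, so (p meet q) join (p meet r) = e18 join e18 = e18.
Equal: no.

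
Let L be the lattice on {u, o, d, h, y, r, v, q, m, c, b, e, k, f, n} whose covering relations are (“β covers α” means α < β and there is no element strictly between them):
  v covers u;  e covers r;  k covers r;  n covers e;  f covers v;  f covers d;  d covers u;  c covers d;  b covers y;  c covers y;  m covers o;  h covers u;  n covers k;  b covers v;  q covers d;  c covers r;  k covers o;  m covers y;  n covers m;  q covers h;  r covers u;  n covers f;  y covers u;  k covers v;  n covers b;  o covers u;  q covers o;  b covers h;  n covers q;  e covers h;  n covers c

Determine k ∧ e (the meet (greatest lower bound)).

r

Common lower bounds of {k, e}: r, u.
The greatest among these is r.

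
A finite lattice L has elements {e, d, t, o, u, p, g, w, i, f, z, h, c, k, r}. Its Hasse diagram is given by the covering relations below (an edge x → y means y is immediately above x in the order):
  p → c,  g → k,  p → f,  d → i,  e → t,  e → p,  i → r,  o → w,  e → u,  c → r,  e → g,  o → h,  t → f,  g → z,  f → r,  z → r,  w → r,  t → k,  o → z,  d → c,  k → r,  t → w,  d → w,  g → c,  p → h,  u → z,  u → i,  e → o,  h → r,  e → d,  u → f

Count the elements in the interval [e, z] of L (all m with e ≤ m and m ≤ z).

The interval [e, z] = {e, g, o, u, z}, which has 5 elements.

5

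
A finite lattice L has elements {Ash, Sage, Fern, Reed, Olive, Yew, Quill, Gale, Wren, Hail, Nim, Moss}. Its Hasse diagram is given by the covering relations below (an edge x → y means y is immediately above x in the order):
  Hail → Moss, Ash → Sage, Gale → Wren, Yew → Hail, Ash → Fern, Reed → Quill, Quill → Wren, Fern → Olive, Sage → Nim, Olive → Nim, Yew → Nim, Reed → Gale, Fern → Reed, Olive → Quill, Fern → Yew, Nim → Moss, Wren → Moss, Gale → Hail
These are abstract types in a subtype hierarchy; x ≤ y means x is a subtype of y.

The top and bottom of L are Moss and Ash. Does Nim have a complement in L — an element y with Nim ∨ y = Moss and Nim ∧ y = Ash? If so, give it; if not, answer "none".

none

For every candidate y, either Nim ∨ y ≠ Moss or Nim ∧ y ≠ Ash; no complement exists.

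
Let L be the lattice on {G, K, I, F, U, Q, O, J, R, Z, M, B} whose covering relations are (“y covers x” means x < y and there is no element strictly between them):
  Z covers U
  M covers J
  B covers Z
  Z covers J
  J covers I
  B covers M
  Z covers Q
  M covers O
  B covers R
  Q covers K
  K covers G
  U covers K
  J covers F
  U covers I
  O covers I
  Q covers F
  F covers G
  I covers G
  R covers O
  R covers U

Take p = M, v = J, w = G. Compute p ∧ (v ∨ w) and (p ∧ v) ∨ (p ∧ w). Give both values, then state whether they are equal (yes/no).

J; J; yes

v ∨ w = J, so p ∧ (v ∨ w) = M ∧ J = J.
p ∧ v = J and p ∧ w = G, so (p ∧ v) ∨ (p ∧ w) = J ∨ G = J.
Equal: yes.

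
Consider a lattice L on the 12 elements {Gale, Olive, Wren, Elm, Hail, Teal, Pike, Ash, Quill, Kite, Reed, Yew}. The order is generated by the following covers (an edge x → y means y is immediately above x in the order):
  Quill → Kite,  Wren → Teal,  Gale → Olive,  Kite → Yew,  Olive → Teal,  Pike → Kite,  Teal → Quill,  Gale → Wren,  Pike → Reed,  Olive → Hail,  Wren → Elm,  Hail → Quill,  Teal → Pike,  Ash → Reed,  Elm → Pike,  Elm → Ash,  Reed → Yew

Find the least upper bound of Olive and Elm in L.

Common upper bounds of {Olive, Elm}: Kite, Pike, Reed, Yew.
The least among these is Pike.

Pike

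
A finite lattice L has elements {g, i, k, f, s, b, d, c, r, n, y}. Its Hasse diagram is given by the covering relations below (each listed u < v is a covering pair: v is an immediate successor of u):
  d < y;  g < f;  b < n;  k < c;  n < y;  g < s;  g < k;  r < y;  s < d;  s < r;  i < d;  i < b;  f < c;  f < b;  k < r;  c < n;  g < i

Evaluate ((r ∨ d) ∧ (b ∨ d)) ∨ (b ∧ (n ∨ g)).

y

r ∨ d = y
b ∨ d = y
y ∧ y = y
n ∨ g = n
b ∧ n = b
y ∨ b = y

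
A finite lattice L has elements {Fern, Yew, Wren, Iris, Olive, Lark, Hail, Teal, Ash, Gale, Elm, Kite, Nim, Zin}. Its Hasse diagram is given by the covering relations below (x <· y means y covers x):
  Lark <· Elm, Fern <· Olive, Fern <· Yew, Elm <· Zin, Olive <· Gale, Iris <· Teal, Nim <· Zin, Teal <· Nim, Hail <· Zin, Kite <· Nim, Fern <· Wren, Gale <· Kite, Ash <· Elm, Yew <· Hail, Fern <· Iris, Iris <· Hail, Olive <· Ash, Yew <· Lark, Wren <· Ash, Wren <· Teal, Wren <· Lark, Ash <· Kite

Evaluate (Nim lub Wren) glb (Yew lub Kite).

Nim ∨ Wren = Nim
Yew ∨ Kite = Zin
Nim ∧ Zin = Nim

Nim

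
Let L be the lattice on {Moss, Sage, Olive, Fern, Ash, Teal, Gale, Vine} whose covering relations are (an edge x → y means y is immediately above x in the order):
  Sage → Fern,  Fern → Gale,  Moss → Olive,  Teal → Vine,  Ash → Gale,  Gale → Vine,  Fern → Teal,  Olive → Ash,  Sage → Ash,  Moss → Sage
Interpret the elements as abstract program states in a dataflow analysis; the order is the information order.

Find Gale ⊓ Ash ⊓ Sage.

Sage

Common lower bounds of {Gale, Ash, Sage}: Moss, Sage.
The greatest among these is Sage.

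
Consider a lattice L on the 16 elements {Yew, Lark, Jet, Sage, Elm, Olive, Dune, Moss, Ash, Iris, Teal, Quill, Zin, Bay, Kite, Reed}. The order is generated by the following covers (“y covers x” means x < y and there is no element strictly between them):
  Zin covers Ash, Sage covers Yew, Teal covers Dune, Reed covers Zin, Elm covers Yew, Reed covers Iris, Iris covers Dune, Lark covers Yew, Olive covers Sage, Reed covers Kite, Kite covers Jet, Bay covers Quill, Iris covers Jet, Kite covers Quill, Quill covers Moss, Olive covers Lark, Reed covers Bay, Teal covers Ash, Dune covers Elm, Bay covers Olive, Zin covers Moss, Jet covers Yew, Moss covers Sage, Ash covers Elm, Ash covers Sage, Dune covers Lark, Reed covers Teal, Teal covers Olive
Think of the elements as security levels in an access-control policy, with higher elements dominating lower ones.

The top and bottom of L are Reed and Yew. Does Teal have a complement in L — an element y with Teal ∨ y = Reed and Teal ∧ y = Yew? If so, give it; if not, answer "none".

Need y with Teal ∨ y = Reed and Teal ∧ y = Yew.
Checking each element gives: Jet.

Jet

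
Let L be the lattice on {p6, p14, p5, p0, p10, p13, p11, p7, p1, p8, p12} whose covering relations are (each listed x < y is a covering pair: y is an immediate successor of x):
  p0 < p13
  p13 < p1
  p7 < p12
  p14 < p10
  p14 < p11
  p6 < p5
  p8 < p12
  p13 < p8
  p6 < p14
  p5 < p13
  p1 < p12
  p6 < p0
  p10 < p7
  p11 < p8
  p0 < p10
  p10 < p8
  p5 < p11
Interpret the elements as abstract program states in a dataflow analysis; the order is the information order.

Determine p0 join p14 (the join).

Common upper bounds of {p0, p14}: p10, p12, p7, p8.
The least among these is p10.

p10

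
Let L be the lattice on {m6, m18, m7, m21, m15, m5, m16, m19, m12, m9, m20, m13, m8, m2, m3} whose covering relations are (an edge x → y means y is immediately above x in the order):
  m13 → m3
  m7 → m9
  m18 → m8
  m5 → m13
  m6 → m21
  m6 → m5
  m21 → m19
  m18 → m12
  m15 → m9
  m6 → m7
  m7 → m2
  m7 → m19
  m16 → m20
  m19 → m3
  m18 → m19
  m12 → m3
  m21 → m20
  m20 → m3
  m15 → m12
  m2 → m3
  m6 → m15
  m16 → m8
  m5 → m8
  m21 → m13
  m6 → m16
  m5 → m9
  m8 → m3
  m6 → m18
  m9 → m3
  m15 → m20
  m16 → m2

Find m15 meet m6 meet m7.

m6

Common lower bounds of {m15, m6, m7}: m6.
The greatest among these is m6.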